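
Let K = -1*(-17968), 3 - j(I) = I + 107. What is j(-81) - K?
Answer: -17991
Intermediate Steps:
j(I) = -104 - I (j(I) = 3 - (I + 107) = 3 - (107 + I) = 3 + (-107 - I) = -104 - I)
K = 17968
j(-81) - K = (-104 - 1*(-81)) - 1*17968 = (-104 + 81) - 17968 = -23 - 17968 = -17991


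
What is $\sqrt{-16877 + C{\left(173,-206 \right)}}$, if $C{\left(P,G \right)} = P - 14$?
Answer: $i \sqrt{16718} \approx 129.3 i$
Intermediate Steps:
$C{\left(P,G \right)} = -14 + P$
$\sqrt{-16877 + C{\left(173,-206 \right)}} = \sqrt{-16877 + \left(-14 + 173\right)} = \sqrt{-16877 + 159} = \sqrt{-16718} = i \sqrt{16718}$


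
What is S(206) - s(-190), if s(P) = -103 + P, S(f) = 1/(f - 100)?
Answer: 31059/106 ≈ 293.01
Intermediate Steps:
S(f) = 1/(-100 + f)
S(206) - s(-190) = 1/(-100 + 206) - (-103 - 190) = 1/106 - 1*(-293) = 1/106 + 293 = 31059/106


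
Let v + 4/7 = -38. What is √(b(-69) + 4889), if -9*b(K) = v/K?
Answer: √126726159/161 ≈ 69.921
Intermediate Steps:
v = -270/7 (v = -4/7 - 38 = -270/7 ≈ -38.571)
b(K) = 30/(7*K) (b(K) = -(-30)/(7*K) = 30/(7*K))
√(b(-69) + 4889) = √((30/7)/(-69) + 4889) = √((30/7)*(-1/69) + 4889) = √(-10/161 + 4889) = √(787119/161) = √126726159/161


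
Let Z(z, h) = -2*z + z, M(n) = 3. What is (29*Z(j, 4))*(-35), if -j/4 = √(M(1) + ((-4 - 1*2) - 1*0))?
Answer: -4060*I*√3 ≈ -7032.1*I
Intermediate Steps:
j = -4*I*√3 (j = -4*√(3 + ((-4 - 1*2) - 1*0)) = -4*√(3 + ((-4 - 2) + 0)) = -4*√(3 + (-6 + 0)) = -4*√(3 - 6) = -4*I*√3 ≈ -6.9282*I)
Z(z, h) = -z
(29*Z(j, 4))*(-35) = (29*(-(-4)*I*√3))*(-35) = (29*(4*I*√3))*(-35) = (116*I*√3)*(-35) = -4060*I*√3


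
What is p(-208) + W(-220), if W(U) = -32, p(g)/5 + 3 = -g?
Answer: 993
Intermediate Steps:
p(g) = -15 - 5*g (p(g) = -15 + 5*(-g) = -15 - 5*g)
p(-208) + W(-220) = (-15 - 5*(-208)) - 32 = (-15 + 1040) - 32 = 1025 - 32 = 993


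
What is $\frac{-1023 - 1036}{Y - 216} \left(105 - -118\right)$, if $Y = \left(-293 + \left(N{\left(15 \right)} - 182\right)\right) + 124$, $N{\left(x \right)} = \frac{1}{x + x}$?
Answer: $\frac{13774710}{17009} \approx 809.85$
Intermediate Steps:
$N{\left(x \right)} = \frac{1}{2 x}$
$Y = - \frac{10529}{30}$ ($Y = \left(-293 - \left(182 - \frac{1}{2 \cdot 15}\right)\right) + 124 = \left(-293 + \left(\frac{1}{2} \cdot \frac{1}{15} - 182\right)\right) + 124 = \left(-293 + \left(\frac{1}{30} - 182\right)\right) + 124 = \left(-293 - \frac{5459}{30}\right) + 124 = - \frac{14249}{30} + 124 = - \frac{10529}{30} \approx -350.97$)
$\frac{-1023 - 1036}{Y - 216} \left(105 - -118\right) = \frac{-1023 - 1036}{- \frac{10529}{30} - 216} \left(105 - -118\right) = - \frac{2059}{- \frac{17009}{30}} \left(105 + 118\right) = \left(-2059\right) \left(- \frac{30}{17009}\right) 223 = \frac{61770}{17009} \cdot 223 = \frac{13774710}{17009}$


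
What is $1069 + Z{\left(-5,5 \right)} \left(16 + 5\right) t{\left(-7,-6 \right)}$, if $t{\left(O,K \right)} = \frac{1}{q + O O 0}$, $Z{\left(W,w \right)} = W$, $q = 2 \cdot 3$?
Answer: $\frac{2103}{2} \approx 1051.5$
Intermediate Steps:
$q = 6$
$t{\left(O,K \right)} = \frac{1}{6}$ ($t{\left(O,K \right)} = \frac{1}{6 + O O 0} = \frac{1}{6 + O^{2} \cdot 0} = \frac{1}{6 + 0} = \frac{1}{6}$)
$1069 + Z{\left(-5,5 \right)} \left(16 + 5\right) t{\left(-7,-6 \right)} = 1069 + - 5 \left(16 + 5\right) \frac{1}{6} = 1069 + \left(-5\right) 21 \cdot \frac{1}{6} = 1069 - \frac{35}{2} = \frac{2103}{2}$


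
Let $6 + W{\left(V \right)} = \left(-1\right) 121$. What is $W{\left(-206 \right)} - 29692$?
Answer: $-29819$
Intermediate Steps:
$W{\left(V \right)} = -127$ ($W{\left(V \right)} = -6 - 121 = -127$)
$W{\left(-206 \right)} - 29692 = -127 - 29692 = -29819$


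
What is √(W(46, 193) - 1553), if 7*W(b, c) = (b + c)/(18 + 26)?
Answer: I*√36812545/154 ≈ 39.398*I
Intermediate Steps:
W(b, c) = b/308 + c/308 (W(b, c) = ((b + c)/(18 + 26))/7 = ((b + c)/44)/7 = ((b + c)*(1/44))/7 = (b/44 + c/44)/7 = b/308 + c/308)
√(W(46, 193) - 1553) = √(((1/308)*46 + (1/308)*193) - 1553) = √((23/154 + 193/308) - 1553) = √(239/308 - 1553) = √(-478085/308) = I*√36812545/154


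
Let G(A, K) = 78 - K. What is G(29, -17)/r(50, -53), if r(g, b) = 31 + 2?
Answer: 95/33 ≈ 2.8788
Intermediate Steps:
r(g, b) = 33
G(29, -17)/r(50, -53) = (78 - 1*(-17))/33 = (78 + 17)*(1/33) = 95*(1/33) = 95/33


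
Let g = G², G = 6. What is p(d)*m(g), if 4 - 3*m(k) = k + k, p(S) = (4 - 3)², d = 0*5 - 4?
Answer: -68/3 ≈ -22.667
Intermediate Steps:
d = -4 (d = 0 - 4 = -4)
g = 36 (g = 6² = 36)
p(S) = 1 (p(S) = 1² = 1)
m(k) = 4/3 - 2*k/3 (m(k) = 4/3 - (k + k)/3 = 4/3 - 2*k/3)
p(d)*m(g) = 1*(4/3 - ⅔*36) = 1*(4/3 - 24) = 1*(-68/3) = -68/3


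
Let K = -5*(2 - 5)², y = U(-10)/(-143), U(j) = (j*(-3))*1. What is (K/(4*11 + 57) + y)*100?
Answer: -946500/14443 ≈ -65.533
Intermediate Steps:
U(j) = -3*j (U(j) = -3*j*1 = -3*j)
y = -30/143 (y = -3*(-10)/(-143) = 30*(-1/143) = -30/143 ≈ -0.20979)
K = -45 (K = -5*(-3)² = -5*9 = -45)
(K/(4*11 + 57) + y)*100 = (-45/(4*11 + 57) - 30/143)*100 = (-45/(44 + 57) - 30/143)*100 = (-45/101 - 30/143)*100 = -9465/14443*100 = -946500/14443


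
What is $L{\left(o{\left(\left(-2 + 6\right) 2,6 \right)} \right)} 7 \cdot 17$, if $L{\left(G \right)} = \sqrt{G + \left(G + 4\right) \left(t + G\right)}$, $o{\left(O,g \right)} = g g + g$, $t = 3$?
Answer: $952 \sqrt{33} \approx 5468.8$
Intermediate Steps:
$o{\left(O,g \right)} = g + g^{2}$ ($o{\left(O,g \right)} = g^{2} + g = g + g^{2}$)
$L{\left(G \right)} = \sqrt{G + \left(3 + G\right) \left(4 + G\right)}$ ($L{\left(G \right)} = \sqrt{G + \left(G + 4\right) \left(3 + G\right)} = \sqrt{G + \left(4 + G\right) \left(3 + G\right)} = \sqrt{G + \left(3 + G\right) \left(4 + G\right)}$)
$L{\left(o{\left(\left(-2 + 6\right) 2,6 \right)} \right)} 7 \cdot 17 = \sqrt{12 + \left(6 \left(1 + 6\right)\right)^{2} + 8 \cdot 6 \left(1 + 6\right)} 7 \cdot 17 = \sqrt{12 + \left(6 \cdot 7\right)^{2} + 8 \cdot 6 \cdot 7} \cdot 7 \cdot 17 = \sqrt{12 + 42^{2} + 8 \cdot 42} \cdot 7 \cdot 17 = \sqrt{12 + 1764 + 336} \cdot 7 \cdot 17 = \sqrt{2112} \cdot 7 \cdot 17 = 8 \sqrt{33} \cdot 7 \cdot 17 = 56 \sqrt{33} \cdot 17 = 952 \sqrt{33}$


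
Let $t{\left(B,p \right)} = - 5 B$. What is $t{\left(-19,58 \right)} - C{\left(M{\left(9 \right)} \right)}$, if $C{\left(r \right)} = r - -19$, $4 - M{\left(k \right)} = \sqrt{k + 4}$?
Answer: $72 + \sqrt{13} \approx 75.606$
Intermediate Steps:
$M{\left(k \right)} = 4 - \sqrt{4 + k}$ ($M{\left(k \right)} = 4 - \sqrt{k + 4} = 4 - \sqrt{4 + k}$)
$C{\left(r \right)} = 19 + r$ ($C{\left(r \right)} = r + 19 = 19 + r$)
$t{\left(-19,58 \right)} - C{\left(M{\left(9 \right)} \right)} = \left(-5\right) \left(-19\right) - \left(19 + \left(4 - \sqrt{4 + 9}\right)\right) = 95 - \left(19 + \left(4 - \sqrt{13}\right)\right) = 95 - \left(23 - \sqrt{13}\right) = 72 + \sqrt{13}$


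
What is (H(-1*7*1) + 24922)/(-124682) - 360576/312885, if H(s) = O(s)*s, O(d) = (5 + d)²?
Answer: -2930349779/2167284865 ≈ -1.3521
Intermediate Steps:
H(s) = s*(5 + s)² (H(s) = (5 + s)²*s = s*(5 + s)²)
(H(-1*7*1) + 24922)/(-124682) - 360576/312885 = ((-1*7*1)*(5 - 1*7*1)² + 24922)/(-124682) - 360576/312885 = ((-7*1)*(5 - 7*1)² + 24922)*(-1/124682) - 360576*1/312885 = (-7*(5 - 7)² + 24922)*(-1/124682) - 40064/34765 = (-7*(-2)² + 24922)*(-1/124682) - 40064/34765 = (-7*4 + 24922)*(-1/124682) - 40064/34765 = (-28 + 24922)*(-1/124682) - 40064/34765 = 24894*(-1/124682) - 40064/34765 = -12447/62341 - 40064/34765 = -2930349779/2167284865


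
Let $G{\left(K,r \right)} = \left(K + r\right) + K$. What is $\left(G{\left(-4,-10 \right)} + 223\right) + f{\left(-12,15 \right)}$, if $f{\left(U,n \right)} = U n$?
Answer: $25$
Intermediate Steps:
$G{\left(K,r \right)} = r + 2 K$
$\left(G{\left(-4,-10 \right)} + 223\right) + f{\left(-12,15 \right)} = \left(\left(-10 + 2 \left(-4\right)\right) + 223\right) - 180 = \left(\left(-10 - 8\right) + 223\right) - 180 = \left(-18 + 223\right) - 180 = 205 - 180 = 25$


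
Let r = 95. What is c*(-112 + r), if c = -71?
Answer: 1207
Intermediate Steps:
c*(-112 + r) = -71*(-112 + 95) = -71*(-17) = 1207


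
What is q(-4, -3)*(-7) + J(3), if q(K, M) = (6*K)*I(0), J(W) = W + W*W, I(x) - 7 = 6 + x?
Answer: 2196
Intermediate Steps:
I(x) = 13 + x (I(x) = 7 + (6 + x) = 13 + x)
J(W) = W + W**2
q(K, M) = 78*K (q(K, M) = (6*K)*(13 + 0) = (6*K)*13 = 78*K)
q(-4, -3)*(-7) + J(3) = (78*(-4))*(-7) + 3*(1 + 3) = -312*(-7) + 3*4 = 2184 + 12 = 2196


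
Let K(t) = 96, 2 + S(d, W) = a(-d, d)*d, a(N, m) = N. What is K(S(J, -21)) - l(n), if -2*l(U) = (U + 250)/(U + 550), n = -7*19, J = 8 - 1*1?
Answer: 26727/278 ≈ 96.140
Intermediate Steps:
J = 7 (J = 8 - 1 = 7)
S(d, W) = -2 - d**2 (S(d, W) = -2 + (-d)*d = -2 - d**2)
n = -133
l(U) = -(250 + U)/(2*(550 + U)) (l(U) = -(U + 250)/(2*(U + 550)) = -(250 + U)/(2*(550 + U)))
K(S(J, -21)) - l(n) = 96 - (-250 - 1*(-133))/(2*(550 - 133)) = 96 - (-250 + 133)/(2*417) = 96 - (-117)/(2*417) = 96 - 1*(-39/278) = 96 + 39/278 = 26727/278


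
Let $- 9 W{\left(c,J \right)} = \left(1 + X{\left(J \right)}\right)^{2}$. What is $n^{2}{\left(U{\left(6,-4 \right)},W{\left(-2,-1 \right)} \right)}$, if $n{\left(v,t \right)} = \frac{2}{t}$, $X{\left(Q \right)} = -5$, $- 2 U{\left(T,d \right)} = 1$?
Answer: $\frac{81}{64} \approx 1.2656$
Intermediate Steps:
$U{\left(T,d \right)} = - \frac{1}{2}$ ($U{\left(T,d \right)} = \left(- \frac{1}{2}\right) 1 = - \frac{1}{2}$)
$W{\left(c,J \right)} = - \frac{16}{9}$ ($W{\left(c,J \right)} = - \frac{\left(1 - 5\right)^{2}}{9} = - \frac{\left(-4\right)^{2}}{9} = \left(- \frac{1}{9}\right) 16 = - \frac{16}{9}$)
$n^{2}{\left(U{\left(6,-4 \right)},W{\left(-2,-1 \right)} \right)} = \left(\frac{2}{- \frac{16}{9}}\right)^{2} = \left(2 \left(- \frac{9}{16}\right)\right)^{2} = \left(- \frac{9}{8}\right)^{2} = \frac{81}{64}$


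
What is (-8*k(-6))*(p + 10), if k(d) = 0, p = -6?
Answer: 0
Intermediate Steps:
(-8*k(-6))*(p + 10) = (-8*0)*(-6 + 10) = 0*4 = 0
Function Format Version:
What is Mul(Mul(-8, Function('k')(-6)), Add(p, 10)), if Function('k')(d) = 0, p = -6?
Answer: 0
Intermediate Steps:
Mul(Mul(-8, Function('k')(-6)), Add(p, 10)) = Mul(Mul(-8, 0), Add(-6, 10)) = Mul(0, 4) = 0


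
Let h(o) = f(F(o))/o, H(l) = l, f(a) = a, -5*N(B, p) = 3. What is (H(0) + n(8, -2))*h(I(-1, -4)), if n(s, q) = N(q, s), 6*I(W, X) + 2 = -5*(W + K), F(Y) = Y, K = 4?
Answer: -⅗ ≈ -0.60000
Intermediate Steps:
N(B, p) = -⅗ (N(B, p) = -⅕*3 = -⅗)
I(W, X) = -11/3 - 5*W/6 (I(W, X) = -⅓ + (-5*(W + 4))/6 = -⅓ + (-5*(4 + W))/6 = -⅓ + (-20 - 5*W)/6 = -⅓ + (-10/3 - 5*W/6) = -11/3 - 5*W/6)
n(s, q) = -⅗
h(o) = 1 (h(o) = o/o = 1)
(H(0) + n(8, -2))*h(I(-1, -4)) = (0 - ⅗)*1 = -⅗*1 = -⅗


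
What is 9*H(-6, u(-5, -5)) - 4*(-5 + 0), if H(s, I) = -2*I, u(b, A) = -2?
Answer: 56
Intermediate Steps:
9*H(-6, u(-5, -5)) - 4*(-5 + 0) = 9*(-2*(-2)) - 4*(-5 + 0) = 9*4 - 4*(-5) = 36 + 20 = 56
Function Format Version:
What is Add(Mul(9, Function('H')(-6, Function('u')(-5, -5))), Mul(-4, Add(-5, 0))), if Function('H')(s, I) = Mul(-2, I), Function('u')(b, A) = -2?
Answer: 56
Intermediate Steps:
Add(Mul(9, Function('H')(-6, Function('u')(-5, -5))), Mul(-4, Add(-5, 0))) = Add(Mul(9, Mul(-2, -2)), Mul(-4, Add(-5, 0))) = Add(Mul(9, 4), Mul(-4, -5)) = Add(36, 20) = 56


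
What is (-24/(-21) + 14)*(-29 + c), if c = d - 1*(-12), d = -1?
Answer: -1908/7 ≈ -272.57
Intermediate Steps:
c = 11 (c = -1 - 1*(-12) = -1 + 12 = 11)
(-24/(-21) + 14)*(-29 + c) = (-24/(-21) + 14)*(-29 + 11) = (-24*(-1/21) + 14)*(-18) = (8/7 + 14)*(-18) = (106/7)*(-18) = -1908/7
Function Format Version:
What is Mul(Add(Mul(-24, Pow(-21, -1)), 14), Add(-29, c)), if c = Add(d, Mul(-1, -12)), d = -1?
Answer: Rational(-1908, 7) ≈ -272.57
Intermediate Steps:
c = 11 (c = Add(-1, Mul(-1, -12)) = Add(-1, 12) = 11)
Mul(Add(Mul(-24, Pow(-21, -1)), 14), Add(-29, c)) = Mul(Add(Mul(-24, Pow(-21, -1)), 14), Add(-29, 11)) = Mul(Add(Mul(-24, Rational(-1, 21)), 14), -18) = Mul(Add(Rational(8, 7), 14), -18) = Mul(Rational(106, 7), -18) = Rational(-1908, 7)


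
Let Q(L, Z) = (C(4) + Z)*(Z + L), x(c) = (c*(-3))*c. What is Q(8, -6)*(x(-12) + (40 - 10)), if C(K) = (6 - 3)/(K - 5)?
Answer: 7236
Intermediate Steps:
x(c) = -3*c² (x(c) = (-3*c)*c = -3*c²)
C(K) = 3/(-5 + K)
Q(L, Z) = (-3 + Z)*(L + Z) (Q(L, Z) = (3/(-5 + 4) + Z)*(Z + L) = (3/(-1) + Z)*(L + Z) = (3*(-1) + Z)*(L + Z) = (-3 + Z)*(L + Z))
Q(8, -6)*(x(-12) + (40 - 10)) = ((-6)² - 3*8 - 3*(-6) + 8*(-6))*(-3*(-12)² + (40 - 10)) = (36 - 24 + 18 - 48)*(-3*144 + 30) = -18*(-432 + 30) = -18*(-402) = 7236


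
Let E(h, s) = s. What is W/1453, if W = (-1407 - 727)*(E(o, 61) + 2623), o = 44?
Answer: -5727656/1453 ≈ -3942.0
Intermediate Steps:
W = -5727656 (W = (-1407 - 727)*(61 + 2623) = -2134*2684 = -5727656)
W/1453 = -5727656/1453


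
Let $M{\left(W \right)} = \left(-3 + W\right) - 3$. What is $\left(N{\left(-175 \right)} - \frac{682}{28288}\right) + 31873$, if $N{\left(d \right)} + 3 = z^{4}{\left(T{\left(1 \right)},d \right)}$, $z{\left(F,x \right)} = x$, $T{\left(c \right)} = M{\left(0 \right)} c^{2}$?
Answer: $\frac{13265975768939}{14144} \approx 9.3792 \cdot 10^{8}$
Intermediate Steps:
$M{\left(W \right)} = -6 + W$
$T{\left(c \right)} = - 6 c^{2}$ ($T{\left(c \right)} = \left(-6 + 0\right) c^{2} = - 6 c^{2}$)
$N{\left(d \right)} = -3 + d^{4}$
$\left(N{\left(-175 \right)} - \frac{682}{28288}\right) + 31873 = \left(\left(-3 + \left(-175\right)^{4}\right) - \frac{682}{28288}\right) + 31873 = \left(\left(-3 + 937890625\right) - \frac{341}{14144}\right) + 31873 = \left(937890622 - \frac{341}{14144}\right) + 31873 = \frac{13265524957227}{14144} + 31873 = \frac{13265975768939}{14144}$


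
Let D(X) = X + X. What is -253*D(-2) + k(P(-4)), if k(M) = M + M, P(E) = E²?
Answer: 1044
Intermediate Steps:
D(X) = 2*X
k(M) = 2*M
-253*D(-2) + k(P(-4)) = -506*(-2) + 2*(-4)² = -253*(-4) + 2*16 = 1012 + 32 = 1044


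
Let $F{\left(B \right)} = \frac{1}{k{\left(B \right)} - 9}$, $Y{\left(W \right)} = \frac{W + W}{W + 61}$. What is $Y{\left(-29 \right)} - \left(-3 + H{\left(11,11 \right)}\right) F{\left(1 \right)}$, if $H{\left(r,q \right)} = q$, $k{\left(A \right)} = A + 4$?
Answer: $\frac{3}{16} \approx 0.1875$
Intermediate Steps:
$k{\left(A \right)} = 4 + A$
$Y{\left(W \right)} = \frac{2 W}{61 + W}$
$F{\left(B \right)} = \frac{1}{-5 + B}$ ($F{\left(B \right)} = \frac{1}{\left(4 + B\right) - 9} = \frac{1}{-5 + B}$)
$Y{\left(-29 \right)} - \left(-3 + H{\left(11,11 \right)}\right) F{\left(1 \right)} = 2 \left(-29\right) \frac{1}{61 - 29} - \frac{-3 + 11}{-5 + 1} = 2 \left(-29\right) \frac{1}{32} - \frac{8}{-4} = 2 \left(-29\right) \frac{1}{32} - 8 \left(- \frac{1}{4}\right) = - \frac{29}{16} - -2 = - \frac{29}{16} + 2 = \frac{3}{16}$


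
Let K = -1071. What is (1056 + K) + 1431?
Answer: 1416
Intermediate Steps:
(1056 + K) + 1431 = (1056 - 1071) + 1431 = -15 + 1431 = 1416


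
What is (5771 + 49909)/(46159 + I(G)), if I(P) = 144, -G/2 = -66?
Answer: 55680/46303 ≈ 1.2025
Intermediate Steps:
G = 132 (G = -2*(-66) = 132)
(5771 + 49909)/(46159 + I(G)) = (5771 + 49909)/(46159 + 144) = 55680/46303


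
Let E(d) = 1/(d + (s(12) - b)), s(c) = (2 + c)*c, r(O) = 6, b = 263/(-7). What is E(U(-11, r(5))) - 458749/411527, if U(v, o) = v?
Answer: -621935449/560499774 ≈ -1.1096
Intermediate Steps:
b = -263/7 (b = 263*(-⅐) = -263/7 ≈ -37.571)
s(c) = c*(2 + c)
E(d) = 1/(1439/7 + d) (E(d) = 1/(d + (12*(2 + 12) - 1*(-263/7))) = 1/(d + (12*14 + 263/7)) = 1/(d + (168 + 263/7)) = 1/(d + 1439/7) = 1/(1439/7 + d))
E(U(-11, r(5))) - 458749/411527 = 7/(1439 + 7*(-11)) - 458749/411527 = 7/(1439 - 77) - 458749/411527 = 7/1362 - 1*458749/411527 = 7*(1/1362) - 458749/411527 = 7/1362 - 458749/411527 = -621935449/560499774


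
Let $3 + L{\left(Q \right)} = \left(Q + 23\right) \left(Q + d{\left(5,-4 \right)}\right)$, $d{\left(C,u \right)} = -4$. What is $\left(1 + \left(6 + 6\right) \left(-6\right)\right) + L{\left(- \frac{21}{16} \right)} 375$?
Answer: $- \frac{11366801}{256} \approx -44402.0$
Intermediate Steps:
$L{\left(Q \right)} = -3 + \left(-4 + Q\right) \left(23 + Q\right)$ ($L{\left(Q \right)} = -3 + \left(Q + 23\right) \left(Q - 4\right) = -3 + \left(23 + Q\right) \left(-4 + Q\right) = -3 + \left(-4 + Q\right) \left(23 + Q\right)$)
$\left(1 + \left(6 + 6\right) \left(-6\right)\right) + L{\left(- \frac{21}{16} \right)} 375 = \left(1 + \left(6 + 6\right) \left(-6\right)\right) + \left(-95 + \left(- \frac{21}{16}\right)^{2} + 19 \left(- \frac{21}{16}\right)\right) 375 = \left(1 + 12 \left(-6\right)\right) + \left(-95 + \left(\left(-21\right) \frac{1}{16}\right)^{2} + 19 \left(\left(-21\right) \frac{1}{16}\right)\right) 375 = \left(1 - 72\right) + \left(-95 + \left(- \frac{21}{16}\right)^{2} + 19 \left(- \frac{21}{16}\right)\right) 375 = -71 + \left(-95 + \frac{441}{256} - \frac{399}{16}\right) 375 = -71 - \frac{11348625}{256} = - \frac{11366801}{256}$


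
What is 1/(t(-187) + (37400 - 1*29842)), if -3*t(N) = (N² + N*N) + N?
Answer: -3/47077 ≈ -6.3725e-5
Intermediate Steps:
t(N) = -2*N²/3 - N/3 (t(N) = -((N² + N*N) + N)/3 = -((N² + N²) + N)/3 = -(2*N² + N)/3 = -(N + 2*N²)/3 = -2*N²/3 - N/3)
1/(t(-187) + (37400 - 1*29842)) = 1/(-⅓*(-187)*(1 + 2*(-187)) + (37400 - 1*29842)) = 1/(-⅓*(-187)*(1 - 374) + (37400 - 29842)) = 1/(-⅓*(-187)*(-373) + 7558) = 1/(-69751/3 + 7558) = 1/(-47077/3) = -3/47077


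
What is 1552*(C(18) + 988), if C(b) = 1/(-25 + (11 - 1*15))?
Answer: 44466352/29 ≈ 1.5333e+6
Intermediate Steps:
C(b) = -1/29 (C(b) = 1/(-25 + (11 - 15)) = 1/(-25 - 4) = 1/(-29) = -1/29)
1552*(C(18) + 988) = 1552*(-1/29 + 988) = 1552*(28651/29) = 44466352/29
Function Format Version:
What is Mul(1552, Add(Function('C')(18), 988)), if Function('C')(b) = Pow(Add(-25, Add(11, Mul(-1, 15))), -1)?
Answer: Rational(44466352, 29) ≈ 1.5333e+6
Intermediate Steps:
Function('C')(b) = Rational(-1, 29) (Function('C')(b) = Pow(Add(-25, Add(11, -15)), -1) = Pow(Add(-25, -4), -1) = Pow(-29, -1) = Rational(-1, 29))
Mul(1552, Add(Function('C')(18), 988)) = Mul(1552, Add(Rational(-1, 29), 988)) = Mul(1552, Rational(28651, 29)) = Rational(44466352, 29)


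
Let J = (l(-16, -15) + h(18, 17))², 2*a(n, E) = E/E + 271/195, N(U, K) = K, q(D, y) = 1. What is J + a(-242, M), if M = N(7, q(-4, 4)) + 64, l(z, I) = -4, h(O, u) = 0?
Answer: 3353/195 ≈ 17.195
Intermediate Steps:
M = 65 (M = 1 + 64 = 65)
a(n, E) = 233/195 (a(n, E) = (E/E + 271/195)/2 = (1 + 271*(1/195))/2 = (1 + 271/195)/2 = (½)*(466/195) = 233/195)
J = 16 (J = (-4 + 0)² = (-4)² = 16)
J + a(-242, M) = 16 + 233/195 = 3353/195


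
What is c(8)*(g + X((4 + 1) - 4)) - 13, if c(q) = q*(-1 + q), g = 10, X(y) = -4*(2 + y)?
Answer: -125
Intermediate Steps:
X(y) = -8 - 4*y
c(8)*(g + X((4 + 1) - 4)) - 13 = (8*(-1 + 8))*(10 + (-8 - 4*((4 + 1) - 4))) - 13 = (8*7)*(10 + (-8 - 4*(5 - 4))) - 13 = 56*(10 + (-8 - 4*1)) - 13 = 56*(10 + (-8 - 4)) - 13 = 56*(10 - 12) - 13 = 56*(-2) - 13 = -112 - 13 = -125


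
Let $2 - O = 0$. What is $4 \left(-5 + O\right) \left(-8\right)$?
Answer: $96$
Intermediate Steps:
$O = 2$ ($O = 2 - 0 = 2 + 0 = 2$)
$4 \left(-5 + O\right) \left(-8\right) = 4 \left(-5 + 2\right) \left(-8\right) = 4 \left(-3\right) \left(-8\right) = \left(-12\right) \left(-8\right) = 96$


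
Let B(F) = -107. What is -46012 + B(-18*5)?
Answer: -46119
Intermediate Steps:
-46012 + B(-18*5) = -46012 - 107 = -46119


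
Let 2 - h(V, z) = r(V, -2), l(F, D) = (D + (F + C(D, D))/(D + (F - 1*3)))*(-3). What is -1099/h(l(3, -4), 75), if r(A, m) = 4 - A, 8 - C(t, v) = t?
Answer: -4396/85 ≈ -51.718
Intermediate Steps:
C(t, v) = 8 - t
l(F, D) = -3*D - 3*(8 + F - D)/(-3 + D + F) (l(F, D) = (D + (F + (8 - D))/(D + (F - 1*3)))*(-3) = (D + (8 + F - D)/(D + (F - 3)))*(-3) = (D + (8 + F - D)/(D + (-3 + F)))*(-3) = (D + (8 + F - D)/(-3 + D + F))*(-3) = -3*D - 3*(8 + F - D)/(-3 + D + F))
h(V, z) = -2 + V (h(V, z) = 2 - (4 - V) = 2 + (-4 + V) = -2 + V)
-1099/h(l(3, -4), 75) = -1099/(-2 + 3*(-8 - 1*3 - 1*(-4)² + 4*(-4) - 1*(-4)*3)/(-3 - 4 + 3)) = -1099/(-2 + 3*(-8 - 3 - 1*16 - 16 + 12)/(-4)) = -1099/(-2 + 3*(-¼)*(-8 - 3 - 16 - 16 + 12)) = -1099/(-2 + 3*(-¼)*(-31)) = -1099/(-2 + 93/4) = -1099/85/4 = -1099*4/85 = -4396/85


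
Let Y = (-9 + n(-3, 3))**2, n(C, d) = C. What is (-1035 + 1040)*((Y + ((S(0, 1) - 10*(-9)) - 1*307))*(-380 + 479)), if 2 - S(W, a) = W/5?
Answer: -35145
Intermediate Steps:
S(W, a) = 2 - W/5
Y = 144 (Y = (-9 - 3)**2 = (-12)**2 = 144)
(-1035 + 1040)*((Y + ((S(0, 1) - 10*(-9)) - 1*307))*(-380 + 479)) = (-1035 + 1040)*((144 + (((2 - 1/5*0) - 10*(-9)) - 1*307))*(-380 + 479)) = 5*((144 + (((2 + 0) + 90) - 307))*99) = 5*((144 + ((2 + 90) - 307))*99) = 5*((144 + (92 - 307))*99) = 5*((144 - 215)*99) = 5*(-71*99) = 5*(-7029) = -35145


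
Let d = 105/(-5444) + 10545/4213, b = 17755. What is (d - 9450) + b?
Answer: 190536890075/22935572 ≈ 8307.5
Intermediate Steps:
d = 56964615/22935572 (d = 105*(-1/5444) + 10545*(1/4213) = -105/5444 + 10545/4213 = 56964615/22935572 ≈ 2.4837)
(d - 9450) + b = (56964615/22935572 - 9450) + 17755 = -216684190785/22935572 + 17755 = 190536890075/22935572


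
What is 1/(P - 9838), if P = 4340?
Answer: -1/5498 ≈ -0.00018188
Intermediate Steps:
1/(P - 9838) = 1/(4340 - 9838) = 1/(-5498) = -1/5498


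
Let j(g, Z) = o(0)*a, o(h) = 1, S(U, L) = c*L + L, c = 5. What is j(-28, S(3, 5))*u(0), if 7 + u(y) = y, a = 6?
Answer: -42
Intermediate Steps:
S(U, L) = 6*L (S(U, L) = 5*L + L = 6*L)
u(y) = -7 + y
j(g, Z) = 6 (j(g, Z) = 1*6 = 6)
j(-28, S(3, 5))*u(0) = 6*(-7 + 0) = 6*(-7) = -42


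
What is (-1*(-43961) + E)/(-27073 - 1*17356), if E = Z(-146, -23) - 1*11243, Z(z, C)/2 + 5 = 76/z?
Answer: -2387608/3243317 ≈ -0.73616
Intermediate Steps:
Z(z, C) = -10 + 152/z (Z(z, C) = -10 + 2*(76/z) = -10 + 152/z)
E = -821545/73 (E = (-10 + 152/(-146)) - 1*11243 = (-10 + 152*(-1/146)) - 11243 = (-10 - 76/73) - 11243 = -806/73 - 11243 = -821545/73 ≈ -11254.)
(-1*(-43961) + E)/(-27073 - 1*17356) = (-1*(-43961) - 821545/73)/(-27073 - 1*17356) = (43961 - 821545/73)/(-27073 - 17356) = (2387608/73)/(-44429) = (2387608/73)*(-1/44429) = -2387608/3243317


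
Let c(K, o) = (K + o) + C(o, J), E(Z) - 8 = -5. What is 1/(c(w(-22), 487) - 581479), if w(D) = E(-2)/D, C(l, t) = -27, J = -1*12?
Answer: -22/12782421 ≈ -1.7211e-6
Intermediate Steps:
J = -12
E(Z) = 3 (E(Z) = 8 - 5 = 3)
w(D) = 3/D
c(K, o) = -27 + K + o (c(K, o) = (K + o) - 27 = -27 + K + o)
1/(c(w(-22), 487) - 581479) = 1/((-27 + 3/(-22) + 487) - 581479) = 1/((-27 + 3*(-1/22) + 487) - 581479) = 1/((-27 - 3/22 + 487) - 581479) = 1/(10117/22 - 581479) = 1/(-12782421/22) = -22/12782421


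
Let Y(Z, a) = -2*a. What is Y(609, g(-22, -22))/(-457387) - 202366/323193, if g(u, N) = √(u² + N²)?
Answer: -202366/323193 + 44*√2/457387 ≈ -0.62601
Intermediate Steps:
g(u, N) = √(N² + u²)
Y(609, g(-22, -22))/(-457387) - 202366/323193 = -2*√((-22)² + (-22)²)/(-457387) - 202366/323193 = -2*√(484 + 484)*(-1/457387) - 202366*1/323193 = -44*√2*(-1/457387) - 202366/323193 = 44*√2/457387 - 202366/323193 = -202366/323193 + 44*√2/457387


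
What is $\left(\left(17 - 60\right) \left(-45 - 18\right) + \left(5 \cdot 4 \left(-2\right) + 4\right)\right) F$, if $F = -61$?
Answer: $-163053$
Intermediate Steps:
$\left(\left(17 - 60\right) \left(-45 - 18\right) + \left(5 \cdot 4 \left(-2\right) + 4\right)\right) F = \left(\left(17 - 60\right) \left(-45 - 18\right) + \left(5 \cdot 4 \left(-2\right) + 4\right)\right) \left(-61\right) = \left(\left(-43\right) \left(-63\right) + \left(5 \left(-8\right) + 4\right)\right) \left(-61\right) = \left(2709 + \left(-40 + 4\right)\right) \left(-61\right) = \left(2709 - 36\right) \left(-61\right) = 2673 \left(-61\right) = -163053$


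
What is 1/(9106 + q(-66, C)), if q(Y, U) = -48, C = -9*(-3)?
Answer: 1/9058 ≈ 0.00011040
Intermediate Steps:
C = 27
1/(9106 + q(-66, C)) = 1/(9106 - 48) = 1/9058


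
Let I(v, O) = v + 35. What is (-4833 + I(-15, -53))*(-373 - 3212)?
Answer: 17254605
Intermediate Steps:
I(v, O) = 35 + v
(-4833 + I(-15, -53))*(-373 - 3212) = (-4833 + (35 - 15))*(-373 - 3212) = (-4833 + 20)*(-3585) = -4813*(-3585) = 17254605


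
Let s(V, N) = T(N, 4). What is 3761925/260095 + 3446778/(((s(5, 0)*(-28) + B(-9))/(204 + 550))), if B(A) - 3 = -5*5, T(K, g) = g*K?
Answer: -558638982699/4729 ≈ -1.1813e+8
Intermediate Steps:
T(K, g) = K*g
B(A) = -22 (B(A) = 3 - 5*5 = 3 - 25 = -22)
s(V, N) = 4*N (s(V, N) = N*4 = 4*N)
3761925/260095 + 3446778/(((s(5, 0)*(-28) + B(-9))/(204 + 550))) = 3761925/260095 + 3446778/((((4*0)*(-28) - 22)/(204 + 550))) = 3761925*(1/260095) + 3446778/(((0*(-28) - 22)/754)) = 752385/52019 + 3446778/(((0 - 22)*(1/754))) = 752385/52019 + 3446778/((-22*1/754)) = 752385/52019 + 3446778/(-11/377) = 752385/52019 + 3446778*(-377/11) = 752385/52019 - 1299435306/11 = -558638982699/4729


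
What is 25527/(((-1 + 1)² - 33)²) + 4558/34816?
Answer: 148951949/6319104 ≈ 23.572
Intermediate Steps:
25527/(((-1 + 1)² - 33)²) + 4558/34816 = 25527/((0² - 33)²) + 4558*(1/34816) = 25527/((0 - 33)²) + 2279/17408 = 25527/((-33)²) + 2279/17408 = 25527/1089 + 2279/17408 = 25527*(1/1089) + 2279/17408 = 8509/363 + 2279/17408 = 148951949/6319104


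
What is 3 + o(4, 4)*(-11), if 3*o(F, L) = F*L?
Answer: -167/3 ≈ -55.667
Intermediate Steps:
o(F, L) = F*L/3 (o(F, L) = (F*L)/3 = F*L/3)
3 + o(4, 4)*(-11) = 3 + ((⅓)*4*4)*(-11) = 3 + (16/3)*(-11) = 3 - 176/3 = -167/3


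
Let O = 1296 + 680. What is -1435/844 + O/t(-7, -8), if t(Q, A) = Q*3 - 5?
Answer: -65579/844 ≈ -77.700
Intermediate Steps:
t(Q, A) = -5 + 3*Q (t(Q, A) = 3*Q - 5 = -5 + 3*Q)
O = 1976
-1435/844 + O/t(-7, -8) = -1435/844 + 1976/(-5 + 3*(-7)) = -1435*1/844 + 1976/(-5 - 21) = -1435/844 + 1976/(-26) = -1435/844 + 1976*(-1/26) = -1435/844 - 76 = -65579/844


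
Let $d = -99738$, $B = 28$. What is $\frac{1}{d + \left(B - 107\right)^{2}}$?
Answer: $- \frac{1}{93497} \approx -1.0696 \cdot 10^{-5}$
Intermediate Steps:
$\frac{1}{d + \left(B - 107\right)^{2}} = \frac{1}{-99738 + \left(28 - 107\right)^{2}} = \frac{1}{-99738 + \left(-79\right)^{2}} = \frac{1}{-99738 + 6241} = \frac{1}{-93497} = - \frac{1}{93497}$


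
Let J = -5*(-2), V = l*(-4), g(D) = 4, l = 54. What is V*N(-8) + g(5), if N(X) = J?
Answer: -2156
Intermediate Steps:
V = -216 (V = 54*(-4) = -216)
J = 10
N(X) = 10
V*N(-8) + g(5) = -216*10 + 4 = -2160 + 4 = -2156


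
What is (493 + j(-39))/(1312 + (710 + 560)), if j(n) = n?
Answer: 227/1291 ≈ 0.17583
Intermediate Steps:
(493 + j(-39))/(1312 + (710 + 560)) = (493 - 39)/(1312 + (710 + 560)) = 454/(1312 + 1270) = 454/2582 = 454*(1/2582) = 227/1291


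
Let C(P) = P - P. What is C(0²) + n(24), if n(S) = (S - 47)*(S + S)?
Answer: -1104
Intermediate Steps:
n(S) = 2*S*(-47 + S) (n(S) = (-47 + S)*(2*S) = 2*S*(-47 + S))
C(P) = 0
C(0²) + n(24) = 0 + 2*24*(-47 + 24) = 0 + 2*24*(-23) = 0 - 1104 = -1104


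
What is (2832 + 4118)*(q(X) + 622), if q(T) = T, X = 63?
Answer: 4760750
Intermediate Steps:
(2832 + 4118)*(q(X) + 622) = (2832 + 4118)*(63 + 622) = 6950*685 = 4760750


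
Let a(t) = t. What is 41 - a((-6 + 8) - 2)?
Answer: 41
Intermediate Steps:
41 - a((-6 + 8) - 2) = 41 - ((-6 + 8) - 2) = 41 - (2 - 2) = 41 - 1*0 = 41 + 0 = 41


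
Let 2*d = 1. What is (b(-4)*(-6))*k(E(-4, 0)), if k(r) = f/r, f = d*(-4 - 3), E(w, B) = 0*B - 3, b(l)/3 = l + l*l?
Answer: -252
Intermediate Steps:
d = ½ (d = (½)*1 = ½ ≈ 0.50000)
b(l) = 3*l + 3*l² (b(l) = 3*(l + l*l) = 3*(l + l²) = 3*l + 3*l²)
E(w, B) = -3 (E(w, B) = 0 - 3 = -3)
f = -7/2 (f = (-4 - 3)/2 = (½)*(-7) = -7/2 ≈ -3.5000)
k(r) = -7/(2*r)
(b(-4)*(-6))*k(E(-4, 0)) = ((3*(-4)*(1 - 4))*(-6))*(-7/2/(-3)) = ((3*(-4)*(-3))*(-6))*(-7/2*(-⅓)) = (36*(-6))*(7/6) = -216*7/6 = -252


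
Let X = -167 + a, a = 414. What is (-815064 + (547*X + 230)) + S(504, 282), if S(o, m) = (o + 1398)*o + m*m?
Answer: 358407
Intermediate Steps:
X = 247 (X = -167 + 414 = 247)
S(o, m) = m² + o*(1398 + o) (S(o, m) = (1398 + o)*o + m² = o*(1398 + o) + m² = m² + o*(1398 + o))
(-815064 + (547*X + 230)) + S(504, 282) = (-815064 + (547*247 + 230)) + (282² + 504² + 1398*504) = (-815064 + (135109 + 230)) + (79524 + 254016 + 704592) = (-815064 + 135339) + 1038132 = -679725 + 1038132 = 358407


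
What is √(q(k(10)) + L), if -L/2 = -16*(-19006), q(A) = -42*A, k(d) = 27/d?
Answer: I*√15207635/5 ≈ 779.94*I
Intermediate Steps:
L = -608192 (L = -(-32)*(-19006) = -2*304096 = -608192)
√(q(k(10)) + L) = √(-1134/10 - 608192) = √(-42*27/10 - 608192) = √(-567/5 - 608192) = √(-3041527/5) = I*√15207635/5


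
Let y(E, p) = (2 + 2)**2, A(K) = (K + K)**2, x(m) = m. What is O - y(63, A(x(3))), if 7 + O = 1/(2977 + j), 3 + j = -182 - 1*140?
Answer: -60995/2652 ≈ -23.000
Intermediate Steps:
j = -325 (j = -3 + (-182 - 1*140) = -3 + (-182 - 140) = -3 - 322 = -325)
A(K) = 4*K**2 (A(K) = (2*K)**2 = 4*K**2)
O = -18563/2652 (O = -7 + 1/(2977 - 325) = -7 + 1/2652 = -18563/2652 ≈ -6.9996)
y(E, p) = 16 (y(E, p) = 4**2 = 16)
O - y(63, A(x(3))) = -18563/2652 - 1*16 = -18563/2652 - 16 = -60995/2652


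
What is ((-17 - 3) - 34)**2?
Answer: 2916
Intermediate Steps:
((-17 - 3) - 34)**2 = (-20 - 34)**2 = (-54)**2 = 2916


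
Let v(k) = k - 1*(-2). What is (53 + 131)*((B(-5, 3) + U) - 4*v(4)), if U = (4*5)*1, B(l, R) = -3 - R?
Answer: -1840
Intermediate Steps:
v(k) = 2 + k (v(k) = k + 2 = 2 + k)
U = 20 (U = 20*1 = 20)
(53 + 131)*((B(-5, 3) + U) - 4*v(4)) = (53 + 131)*(((-3 - 1*3) + 20) - 4*(2 + 4)) = 184*(((-3 - 3) + 20) - 4*6) = 184*((-6 + 20) - 24) = 184*(14 - 24) = 184*(-10) = -1840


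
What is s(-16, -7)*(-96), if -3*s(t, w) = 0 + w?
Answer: -224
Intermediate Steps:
s(t, w) = -w/3 (s(t, w) = -(0 + w)/3 = -w/3)
s(-16, -7)*(-96) = -1/3*(-7)*(-96) = (7/3)*(-96) = -224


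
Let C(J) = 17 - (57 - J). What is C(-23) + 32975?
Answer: 32912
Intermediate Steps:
C(J) = -40 + J (C(J) = 17 + (-57 + J) = -40 + J)
C(-23) + 32975 = (-40 - 23) + 32975 = -63 + 32975 = 32912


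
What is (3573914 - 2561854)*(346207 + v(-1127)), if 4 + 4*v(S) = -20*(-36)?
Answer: 350563415160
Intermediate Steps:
v(S) = 179 (v(S) = -1 + (-20*(-36))/4 = -1 + (1/4)*720 = -1 + 180 = 179)
(3573914 - 2561854)*(346207 + v(-1127)) = (3573914 - 2561854)*(346207 + 179) = 1012060*346386 = 350563415160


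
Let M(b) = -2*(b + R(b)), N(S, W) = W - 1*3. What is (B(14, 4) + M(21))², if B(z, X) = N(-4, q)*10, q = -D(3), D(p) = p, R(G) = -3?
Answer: 9216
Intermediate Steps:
q = -3 (q = -1*3 = -3)
N(S, W) = -3 + W (N(S, W) = W - 3 = -3 + W)
M(b) = 6 - 2*b (M(b) = -2*(b - 3) = -2*(-3 + b) = 6 - 2*b)
B(z, X) = -60 (B(z, X) = (-3 - 3)*10 = -6*10 = -60)
(B(14, 4) + M(21))² = (-60 + (6 - 2*21))² = (-60 + (6 - 42))² = (-60 - 36)² = (-96)² = 9216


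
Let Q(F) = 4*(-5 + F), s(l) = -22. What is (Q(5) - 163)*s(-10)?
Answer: 3586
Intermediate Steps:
Q(F) = -20 + 4*F
(Q(5) - 163)*s(-10) = ((-20 + 4*5) - 163)*(-22) = ((-20 + 20) - 163)*(-22) = (0 - 163)*(-22) = -163*(-22) = 3586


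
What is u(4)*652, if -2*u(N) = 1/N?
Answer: -163/2 ≈ -81.500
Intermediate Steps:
u(N) = -1/(2*N)
u(4)*652 = -½/4*652 = -½*¼*652 = -⅛*652 = -163/2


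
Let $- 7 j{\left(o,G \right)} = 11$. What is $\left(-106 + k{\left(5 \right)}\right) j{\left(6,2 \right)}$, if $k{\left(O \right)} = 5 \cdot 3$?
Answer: $143$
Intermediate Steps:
$k{\left(O \right)} = 15$
$j{\left(o,G \right)} = - \frac{11}{7}$ ($j{\left(o,G \right)} = \left(- \frac{1}{7}\right) 11 = - \frac{11}{7}$)
$\left(-106 + k{\left(5 \right)}\right) j{\left(6,2 \right)} = \left(-106 + 15\right) \left(- \frac{11}{7}\right) = \left(-91\right) \left(- \frac{11}{7}\right) = 143$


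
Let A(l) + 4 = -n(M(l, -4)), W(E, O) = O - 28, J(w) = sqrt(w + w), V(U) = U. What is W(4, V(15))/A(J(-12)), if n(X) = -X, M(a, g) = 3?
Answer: 13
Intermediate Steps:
J(w) = sqrt(2)*sqrt(w) (J(w) = sqrt(2*w) = sqrt(2)*sqrt(w))
W(E, O) = -28 + O
A(l) = -1 (A(l) = -4 - (-1)*3 = -4 - 1*(-3) = -4 + 3 = -1)
W(4, V(15))/A(J(-12)) = (-28 + 15)/(-1) = -13*(-1) = 13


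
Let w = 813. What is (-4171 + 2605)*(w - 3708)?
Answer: 4533570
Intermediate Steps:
(-4171 + 2605)*(w - 3708) = (-4171 + 2605)*(813 - 3708) = -1566*(-2895) = 4533570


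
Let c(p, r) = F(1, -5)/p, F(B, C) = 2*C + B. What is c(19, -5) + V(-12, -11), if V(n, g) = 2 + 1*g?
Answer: -180/19 ≈ -9.4737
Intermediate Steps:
F(B, C) = B + 2*C
c(p, r) = -9/p (c(p, r) = (1 + 2*(-5))/p = (1 - 10)/p = -9/p)
V(n, g) = 2 + g
c(19, -5) + V(-12, -11) = -9/19 + (2 - 11) = -9*1/19 - 9 = -9/19 - 9 = -180/19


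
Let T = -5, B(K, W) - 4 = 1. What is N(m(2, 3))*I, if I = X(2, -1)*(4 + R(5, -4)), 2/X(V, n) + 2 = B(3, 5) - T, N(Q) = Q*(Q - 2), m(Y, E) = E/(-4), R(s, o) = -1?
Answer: 99/64 ≈ 1.5469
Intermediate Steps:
B(K, W) = 5 (B(K, W) = 4 + 1 = 5)
m(Y, E) = -E/4 (m(Y, E) = E*(-¼) = -E/4)
N(Q) = Q*(-2 + Q)
X(V, n) = ¼ (X(V, n) = 2/(-2 + (5 - 1*(-5))) = 2/(-2 + (5 + 5)) = 2/(-2 + 10) = 2/8 = 2*(⅛) = ¼)
I = ¾ (I = (4 - 1)/4 = (¼)*3 = ¾ ≈ 0.75000)
N(m(2, 3))*I = ((-¼*3)*(-2 - ¼*3))*(¾) = -3*(-2 - ¾)/4*(¾) = -¾*(-11/4)*(¾) = (33/16)*(¾) = 99/64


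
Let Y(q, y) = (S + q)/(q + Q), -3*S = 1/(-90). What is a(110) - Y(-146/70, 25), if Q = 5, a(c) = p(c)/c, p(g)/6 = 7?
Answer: 332093/302940 ≈ 1.0962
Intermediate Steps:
p(g) = 42 (p(g) = 6*7 = 42)
S = 1/270 (S = -⅓/(-90) = -⅓*(-1/90) = 1/270 ≈ 0.0037037)
a(c) = 42/c
Y(q, y) = (1/270 + q)/(5 + q) (Y(q, y) = (1/270 + q)/(q + 5) = (1/270 + q)/(5 + q))
a(110) - Y(-146/70, 25) = 42/110 - (1/270 - 146/70)/(5 - 146/70) = 42*(1/110) - (1/270 - 146*1/70)/(5 - 146*1/70) = 21/55 - (1/270 - 73/35)/(5 - 73/35) = 21/55 - (-787)/(102/35*378) = 21/55 - 35*(-787)/(102*378) = 21/55 - 1*(-3935/5508) = 21/55 + 3935/5508 = 332093/302940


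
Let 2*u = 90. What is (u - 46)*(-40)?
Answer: 40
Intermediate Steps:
u = 45 (u = (½)*90 = 45)
(u - 46)*(-40) = (45 - 46)*(-40) = -1*(-40) = 40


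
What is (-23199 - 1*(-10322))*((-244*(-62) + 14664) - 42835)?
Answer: 167954711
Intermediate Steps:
(-23199 - 1*(-10322))*((-244*(-62) + 14664) - 42835) = (-23199 + 10322)*((15128 + 14664) - 42835) = -12877*(29792 - 42835) = -12877*(-13043) = 167954711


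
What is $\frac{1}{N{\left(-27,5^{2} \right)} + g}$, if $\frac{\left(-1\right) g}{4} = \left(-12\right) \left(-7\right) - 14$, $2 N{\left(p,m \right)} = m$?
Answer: $- \frac{2}{535} \approx -0.0037383$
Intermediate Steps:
$N{\left(p,m \right)} = \frac{m}{2}$
$g = -280$ ($g = - 4 \left(\left(-12\right) \left(-7\right) - 14\right) = - 4 \left(84 - 14\right) = \left(-4\right) 70 = -280$)
$\frac{1}{N{\left(-27,5^{2} \right)} + g} = \frac{1}{\frac{5^{2}}{2} - 280} = \frac{1}{\frac{1}{2} \cdot 25 - 280} = \frac{1}{\frac{25}{2} - 280} = \frac{1}{- \frac{535}{2}} = - \frac{2}{535}$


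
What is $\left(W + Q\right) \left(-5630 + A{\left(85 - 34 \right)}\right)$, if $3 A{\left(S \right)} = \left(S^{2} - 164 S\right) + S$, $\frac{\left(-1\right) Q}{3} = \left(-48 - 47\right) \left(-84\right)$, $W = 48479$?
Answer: $-184876826$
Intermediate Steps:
$Q = -23940$ ($Q = - 3 \left(-48 - 47\right) \left(-84\right) = - 3 \left(\left(-95\right) \left(-84\right)\right) = \left(-3\right) 7980 = -23940$)
$A{\left(S \right)} = - \frac{163 S}{3} + \frac{S^{2}}{3}$ ($A{\left(S \right)} = \frac{\left(S^{2} - 164 S\right) + S}{3} = \frac{S^{2} - 163 S}{3} = - \frac{163 S}{3} + \frac{S^{2}}{3}$)
$\left(W + Q\right) \left(-5630 + A{\left(85 - 34 \right)}\right) = \left(48479 - 23940\right) \left(-5630 + \frac{\left(85 - 34\right) \left(-163 + \left(85 - 34\right)\right)}{3}\right) = 24539 \left(-5630 + \frac{1}{3} \cdot 51 \left(-163 + 51\right)\right) = 24539 \left(-5630 + \frac{1}{3} \cdot 51 \left(-112\right)\right) = 24539 \left(-5630 - 1904\right) = 24539 \left(-7534\right) = -184876826$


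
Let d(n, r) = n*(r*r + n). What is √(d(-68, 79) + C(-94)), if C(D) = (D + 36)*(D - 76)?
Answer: 4*I*√25619 ≈ 640.24*I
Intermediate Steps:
d(n, r) = n*(n + r²) (d(n, r) = n*(r² + n) = n*(n + r²))
C(D) = (-76 + D)*(36 + D) (C(D) = (36 + D)*(-76 + D) = (-76 + D)*(36 + D))
√(d(-68, 79) + C(-94)) = √(-68*(-68 + 79²) + (-2736 + (-94)² - 40*(-94))) = √(-68*(-68 + 6241) + (-2736 + 8836 + 3760)) = √(-68*6173 + 9860) = √(-419764 + 9860) = √(-409904) = 4*I*√25619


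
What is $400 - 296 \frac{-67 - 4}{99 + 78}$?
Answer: $\frac{91816}{177} \approx 518.73$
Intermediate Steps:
$400 - 296 \frac{-67 - 4}{99 + 78} = 400 - 296 \left(- \frac{71}{177}\right) = 400 - 296 \left(\left(-71\right) \frac{1}{177}\right) = 400 - - \frac{21016}{177} = 400 + \frac{21016}{177} = \frac{91816}{177}$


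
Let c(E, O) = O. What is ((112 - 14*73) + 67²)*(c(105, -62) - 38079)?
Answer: -136506639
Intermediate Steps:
((112 - 14*73) + 67²)*(c(105, -62) - 38079) = ((112 - 14*73) + 67²)*(-62 - 38079) = ((112 - 1022) + 4489)*(-38141) = (-910 + 4489)*(-38141) = 3579*(-38141) = -136506639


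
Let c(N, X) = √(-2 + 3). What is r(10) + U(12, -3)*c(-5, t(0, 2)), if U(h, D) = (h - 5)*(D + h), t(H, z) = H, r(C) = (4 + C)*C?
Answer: 203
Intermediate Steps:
r(C) = C*(4 + C)
U(h, D) = (-5 + h)*(D + h)
c(N, X) = 1 (c(N, X) = √1 = 1)
r(10) + U(12, -3)*c(-5, t(0, 2)) = 10*(4 + 10) + (12² - 5*(-3) - 5*12 - 3*12)*1 = 10*14 + (144 + 15 - 60 - 36)*1 = 140 + 63*1 = 140 + 63 = 203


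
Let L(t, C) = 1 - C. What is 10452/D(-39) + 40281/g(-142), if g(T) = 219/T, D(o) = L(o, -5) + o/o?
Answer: -12583442/511 ≈ -24625.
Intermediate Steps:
D(o) = 7 (D(o) = (1 - 1*(-5)) + o/o = (1 + 5) + 1 = 6 + 1 = 7)
10452/D(-39) + 40281/g(-142) = 10452/7 + 40281/((219/(-142))) = 10452*(1/7) + 40281/((219*(-1/142))) = 10452/7 + 40281/(-219/142) = 10452/7 + 40281*(-142/219) = 10452/7 - 1906634/73 = -12583442/511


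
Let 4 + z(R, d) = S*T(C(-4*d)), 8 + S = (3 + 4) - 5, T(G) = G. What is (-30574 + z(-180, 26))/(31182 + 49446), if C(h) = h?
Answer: -14977/40314 ≈ -0.37151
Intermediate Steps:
S = -6 (S = -8 + ((3 + 4) - 5) = -8 + (7 - 5) = -8 + 2 = -6)
z(R, d) = -4 + 24*d (z(R, d) = -4 - (-24)*d = -4 + 24*d)
(-30574 + z(-180, 26))/(31182 + 49446) = (-30574 + (-4 + 24*26))/(31182 + 49446) = (-30574 + (-4 + 624))/80628 = (-30574 + 620)*(1/80628) = -29954*1/80628 = -14977/40314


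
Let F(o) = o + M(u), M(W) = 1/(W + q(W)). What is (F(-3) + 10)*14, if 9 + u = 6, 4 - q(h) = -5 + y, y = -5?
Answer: 1092/11 ≈ 99.273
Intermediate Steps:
q(h) = 14 (q(h) = 4 - (-5 - 5) = 4 - 1*(-10) = 4 + 10 = 14)
u = -3 (u = -9 + 6 = -3)
M(W) = 1/(14 + W) (M(W) = 1/(W + 14) = 1/(14 + W))
F(o) = 1/11 + o (F(o) = o + 1/(14 - 3) = o + 1/11 = 1/11 + o)
(F(-3) + 10)*14 = ((1/11 - 3) + 10)*14 = (-32/11 + 10)*14 = (78/11)*14 = 1092/11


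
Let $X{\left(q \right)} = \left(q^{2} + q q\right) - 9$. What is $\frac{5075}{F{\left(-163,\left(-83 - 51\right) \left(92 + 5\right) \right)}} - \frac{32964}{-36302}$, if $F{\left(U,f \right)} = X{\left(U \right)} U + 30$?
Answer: $\frac{142641954229}{157187605547} \approx 0.90746$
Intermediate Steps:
$X{\left(q \right)} = -9 + 2 q^{2}$ ($X{\left(q \right)} = \left(q^{2} + q^{2}\right) - 9 = 2 q^{2} - 9 = -9 + 2 q^{2}$)
$F{\left(U,f \right)} = 30 + U \left(-9 + 2 U^{2}\right)$ ($F{\left(U,f \right)} = \left(-9 + 2 U^{2}\right) U + 30 = U \left(-9 + 2 U^{2}\right) + 30 = 30 + U \left(-9 + 2 U^{2}\right)$)
$\frac{5075}{F{\left(-163,\left(-83 - 51\right) \left(92 + 5\right) \right)}} - \frac{32964}{-36302} = \frac{5075}{30 - 163 \left(-9 + 2 \left(-163\right)^{2}\right)} - \frac{32964}{-36302} = \frac{5075}{30 - 163 \left(-9 + 2 \cdot 26569\right)} - - \frac{16482}{18151} = \frac{5075}{30 - 163 \left(-9 + 53138\right)} + \frac{16482}{18151} = \frac{5075}{30 - 8660027} + \frac{16482}{18151} = \frac{5075}{-8659997} + \frac{16482}{18151} = 5075 \left(- \frac{1}{8659997}\right) + \frac{16482}{18151} = - \frac{5075}{8659997} + \frac{16482}{18151} = \frac{142641954229}{157187605547}$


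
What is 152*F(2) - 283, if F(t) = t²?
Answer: 325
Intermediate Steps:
152*F(2) - 283 = 152*2² - 283 = 152*4 - 283 = 608 - 283 = 325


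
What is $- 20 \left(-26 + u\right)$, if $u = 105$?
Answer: $-1580$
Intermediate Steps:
$- 20 \left(-26 + u\right) = - 20 \left(-26 + 105\right) = \left(-20\right) 79 = -1580$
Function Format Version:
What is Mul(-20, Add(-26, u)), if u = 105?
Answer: -1580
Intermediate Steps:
Mul(-20, Add(-26, u)) = Mul(-20, Add(-26, 105)) = Mul(-20, 79) = -1580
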